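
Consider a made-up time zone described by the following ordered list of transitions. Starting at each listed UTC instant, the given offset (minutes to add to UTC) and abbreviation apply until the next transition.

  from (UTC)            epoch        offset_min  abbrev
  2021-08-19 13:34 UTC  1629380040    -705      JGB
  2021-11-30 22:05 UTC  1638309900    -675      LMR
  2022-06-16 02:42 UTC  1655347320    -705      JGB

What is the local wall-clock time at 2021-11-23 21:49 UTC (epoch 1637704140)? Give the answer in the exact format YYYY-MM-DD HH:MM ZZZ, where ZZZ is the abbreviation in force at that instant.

Query: 2021-11-23 21:49 UTC
Rule 1/3 (JGB, -11:45): 2021-08-19 13:34 UTC ≤ query < 2021-11-30 22:05 UTC
21·60 + 49 - 705 = 604 min
604 = 0·1440 + 604; 604 = 10·60 + 4 → 10:04, same day
→ 2021-11-23 10:04 JGB

2021-11-23 10:04 JGB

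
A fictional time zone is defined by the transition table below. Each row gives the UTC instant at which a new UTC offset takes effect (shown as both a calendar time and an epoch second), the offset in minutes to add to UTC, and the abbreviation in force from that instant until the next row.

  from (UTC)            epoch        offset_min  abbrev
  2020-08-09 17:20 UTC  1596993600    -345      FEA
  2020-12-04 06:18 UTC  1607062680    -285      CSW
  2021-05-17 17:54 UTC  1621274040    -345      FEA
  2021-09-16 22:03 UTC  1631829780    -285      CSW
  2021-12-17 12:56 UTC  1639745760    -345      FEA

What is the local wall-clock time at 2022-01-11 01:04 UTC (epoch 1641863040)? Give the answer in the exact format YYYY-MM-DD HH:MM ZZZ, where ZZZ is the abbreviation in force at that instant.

Query: 2022-01-11 01:04 UTC
Rule 5/5 (FEA, -05:45): 2021-12-17 12:56 UTC ≤ query < +∞
1·60 + 4 - 345 = -281 min
-281 = -1·1440 + 1159; 1159 = 19·60 + 19 → 19:19, 2022-01-11 - 1 day = 2022-01-10
→ 2022-01-10 19:19 FEA

2022-01-10 19:19 FEA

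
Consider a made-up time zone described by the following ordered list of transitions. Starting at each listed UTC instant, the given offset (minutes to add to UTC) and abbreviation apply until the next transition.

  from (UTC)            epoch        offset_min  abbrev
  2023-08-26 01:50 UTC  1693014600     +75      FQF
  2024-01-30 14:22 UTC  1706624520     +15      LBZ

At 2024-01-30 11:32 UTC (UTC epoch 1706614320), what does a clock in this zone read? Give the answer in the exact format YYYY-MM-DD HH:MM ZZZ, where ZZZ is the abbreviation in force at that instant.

Query: 2024-01-30 11:32 UTC
Rule 1/2 (FQF, +01:15): 2023-08-26 01:50 UTC ≤ query < 2024-01-30 14:22 UTC
11·60 + 32 + 75 = 767 min
767 = 0·1440 + 767; 767 = 12·60 + 47 → 12:47, same day
→ 2024-01-30 12:47 FQF

2024-01-30 12:47 FQF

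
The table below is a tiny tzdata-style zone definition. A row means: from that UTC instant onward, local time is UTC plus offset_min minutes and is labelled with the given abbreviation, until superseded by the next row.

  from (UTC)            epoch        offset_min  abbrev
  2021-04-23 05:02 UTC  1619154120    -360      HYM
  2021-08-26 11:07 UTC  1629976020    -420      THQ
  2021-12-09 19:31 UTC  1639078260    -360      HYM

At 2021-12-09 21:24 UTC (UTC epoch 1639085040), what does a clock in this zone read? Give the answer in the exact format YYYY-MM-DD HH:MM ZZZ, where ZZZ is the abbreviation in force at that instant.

Query: 2021-12-09 21:24 UTC
Rule 3/3 (HYM, -06:00): 2021-12-09 19:31 UTC ≤ query < +∞
21·60 + 24 - 360 = 924 min
924 = 0·1440 + 924; 924 = 15·60 + 24 → 15:24, same day
→ 2021-12-09 15:24 HYM

2021-12-09 15:24 HYM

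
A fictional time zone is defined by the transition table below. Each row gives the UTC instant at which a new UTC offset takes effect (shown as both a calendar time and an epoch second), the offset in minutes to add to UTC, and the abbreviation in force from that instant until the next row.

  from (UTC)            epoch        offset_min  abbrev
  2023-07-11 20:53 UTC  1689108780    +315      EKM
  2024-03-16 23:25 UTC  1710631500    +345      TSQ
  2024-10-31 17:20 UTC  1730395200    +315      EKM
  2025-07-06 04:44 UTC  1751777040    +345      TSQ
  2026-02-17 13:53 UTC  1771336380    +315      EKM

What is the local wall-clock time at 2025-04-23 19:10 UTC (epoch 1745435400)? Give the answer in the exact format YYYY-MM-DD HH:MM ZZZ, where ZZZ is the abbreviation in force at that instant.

Query: 2025-04-23 19:10 UTC
Rule 3/5 (EKM, +05:15): 2024-10-31 17:20 UTC ≤ query < 2025-07-06 04:44 UTC
19·60 + 10 + 315 = 1465 min
1465 = 1·1440 + 25; 25 = 0·60 + 25 → 00:25, 2025-04-23 + 1 day = 2025-04-24
→ 2025-04-24 00:25 EKM

2025-04-24 00:25 EKM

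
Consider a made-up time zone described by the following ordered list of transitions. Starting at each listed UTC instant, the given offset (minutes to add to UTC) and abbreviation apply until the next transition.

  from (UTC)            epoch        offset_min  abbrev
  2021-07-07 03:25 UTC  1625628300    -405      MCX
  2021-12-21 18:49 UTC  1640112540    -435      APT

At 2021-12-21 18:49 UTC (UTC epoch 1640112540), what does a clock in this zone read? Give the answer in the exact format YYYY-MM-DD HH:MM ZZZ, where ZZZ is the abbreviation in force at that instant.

Query: 2021-12-21 18:49 UTC
Rule 2/2 (APT, -07:15): 2021-12-21 18:49 UTC ≤ query < +∞
18·60 + 49 - 435 = 694 min
694 = 0·1440 + 694; 694 = 11·60 + 34 → 11:34, same day
→ 2021-12-21 11:34 APT

2021-12-21 11:34 APT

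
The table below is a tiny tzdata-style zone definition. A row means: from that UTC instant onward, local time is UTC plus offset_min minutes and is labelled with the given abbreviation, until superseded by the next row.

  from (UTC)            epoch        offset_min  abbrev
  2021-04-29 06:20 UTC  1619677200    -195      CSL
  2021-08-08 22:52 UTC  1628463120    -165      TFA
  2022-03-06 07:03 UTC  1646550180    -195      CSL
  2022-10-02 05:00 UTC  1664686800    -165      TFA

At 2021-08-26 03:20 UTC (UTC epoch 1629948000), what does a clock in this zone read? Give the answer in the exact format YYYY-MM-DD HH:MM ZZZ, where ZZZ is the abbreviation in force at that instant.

Query: 2021-08-26 03:20 UTC
Rule 2/4 (TFA, -02:45): 2021-08-08 22:52 UTC ≤ query < 2022-03-06 07:03 UTC
3·60 + 20 - 165 = 35 min
35 = 0·1440 + 35; 35 = 0·60 + 35 → 00:35, same day
→ 2021-08-26 00:35 TFA

2021-08-26 00:35 TFA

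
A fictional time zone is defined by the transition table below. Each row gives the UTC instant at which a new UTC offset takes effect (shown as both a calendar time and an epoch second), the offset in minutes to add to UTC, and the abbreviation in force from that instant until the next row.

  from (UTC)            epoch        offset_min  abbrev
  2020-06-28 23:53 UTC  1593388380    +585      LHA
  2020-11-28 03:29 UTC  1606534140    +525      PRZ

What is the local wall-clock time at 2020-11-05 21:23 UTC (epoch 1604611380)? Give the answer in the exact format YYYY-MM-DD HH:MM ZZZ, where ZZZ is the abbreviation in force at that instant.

2020-11-06 07:08 LHA

Query: 2020-11-05 21:23 UTC
Rule 1/2 (LHA, +09:45): 2020-06-28 23:53 UTC ≤ query < 2020-11-28 03:29 UTC
21·60 + 23 + 585 = 1868 min
1868 = 1·1440 + 428; 428 = 7·60 + 8 → 07:08, 2020-11-05 + 1 day = 2020-11-06
→ 2020-11-06 07:08 LHA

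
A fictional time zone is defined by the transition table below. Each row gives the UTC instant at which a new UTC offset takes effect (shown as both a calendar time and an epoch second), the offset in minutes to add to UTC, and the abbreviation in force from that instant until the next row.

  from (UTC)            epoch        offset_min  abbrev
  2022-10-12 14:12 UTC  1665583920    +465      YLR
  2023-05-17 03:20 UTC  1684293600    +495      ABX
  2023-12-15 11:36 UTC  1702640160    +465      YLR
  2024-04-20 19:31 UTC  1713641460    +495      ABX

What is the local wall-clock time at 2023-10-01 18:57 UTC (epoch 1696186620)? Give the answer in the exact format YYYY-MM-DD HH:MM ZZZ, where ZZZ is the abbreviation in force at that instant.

Query: 2023-10-01 18:57 UTC
Rule 2/4 (ABX, +08:15): 2023-05-17 03:20 UTC ≤ query < 2023-12-15 11:36 UTC
18·60 + 57 + 495 = 1632 min
1632 = 1·1440 + 192; 192 = 3·60 + 12 → 03:12, 2023-10-01 + 1 day = 2023-10-02
→ 2023-10-02 03:12 ABX

2023-10-02 03:12 ABX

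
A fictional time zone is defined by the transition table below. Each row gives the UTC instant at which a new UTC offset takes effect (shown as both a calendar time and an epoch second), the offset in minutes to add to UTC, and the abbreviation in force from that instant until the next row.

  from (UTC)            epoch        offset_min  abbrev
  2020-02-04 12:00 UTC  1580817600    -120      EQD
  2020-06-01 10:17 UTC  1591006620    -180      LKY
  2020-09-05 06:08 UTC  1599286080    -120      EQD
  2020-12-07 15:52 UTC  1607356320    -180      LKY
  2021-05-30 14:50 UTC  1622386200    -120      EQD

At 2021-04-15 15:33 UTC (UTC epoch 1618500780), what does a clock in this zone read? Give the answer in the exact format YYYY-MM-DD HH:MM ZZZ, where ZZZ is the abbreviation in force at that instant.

2021-04-15 12:33 LKY

Query: 2021-04-15 15:33 UTC
Rule 4/5 (LKY, -03:00): 2020-12-07 15:52 UTC ≤ query < 2021-05-30 14:50 UTC
15·60 + 33 - 180 = 753 min
753 = 0·1440 + 753; 753 = 12·60 + 33 → 12:33, same day
→ 2021-04-15 12:33 LKY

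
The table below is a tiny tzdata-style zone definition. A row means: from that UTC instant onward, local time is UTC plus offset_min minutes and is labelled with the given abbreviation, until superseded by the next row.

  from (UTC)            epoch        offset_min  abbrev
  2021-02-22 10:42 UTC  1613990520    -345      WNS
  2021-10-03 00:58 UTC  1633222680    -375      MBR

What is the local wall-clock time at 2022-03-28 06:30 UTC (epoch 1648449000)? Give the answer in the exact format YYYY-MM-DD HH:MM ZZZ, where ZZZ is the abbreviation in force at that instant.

Query: 2022-03-28 06:30 UTC
Rule 2/2 (MBR, -06:15): 2021-10-03 00:58 UTC ≤ query < +∞
6·60 + 30 - 375 = 15 min
15 = 0·1440 + 15; 15 = 0·60 + 15 → 00:15, same day
→ 2022-03-28 00:15 MBR

2022-03-28 00:15 MBR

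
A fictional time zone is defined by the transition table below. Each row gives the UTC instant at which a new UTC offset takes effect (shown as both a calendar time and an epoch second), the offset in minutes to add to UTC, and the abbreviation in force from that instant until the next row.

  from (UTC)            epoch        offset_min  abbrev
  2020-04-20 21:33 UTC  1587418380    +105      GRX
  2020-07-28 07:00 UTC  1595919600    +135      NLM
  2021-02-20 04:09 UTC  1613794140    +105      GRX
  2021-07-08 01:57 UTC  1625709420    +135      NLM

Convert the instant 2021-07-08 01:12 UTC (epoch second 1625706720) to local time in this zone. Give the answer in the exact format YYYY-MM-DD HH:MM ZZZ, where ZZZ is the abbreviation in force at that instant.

Query: 2021-07-08 01:12 UTC
Rule 3/4 (GRX, +01:45): 2021-02-20 04:09 UTC ≤ query < 2021-07-08 01:57 UTC
1·60 + 12 + 105 = 177 min
177 = 0·1440 + 177; 177 = 2·60 + 57 → 02:57, same day
→ 2021-07-08 02:57 GRX

2021-07-08 02:57 GRX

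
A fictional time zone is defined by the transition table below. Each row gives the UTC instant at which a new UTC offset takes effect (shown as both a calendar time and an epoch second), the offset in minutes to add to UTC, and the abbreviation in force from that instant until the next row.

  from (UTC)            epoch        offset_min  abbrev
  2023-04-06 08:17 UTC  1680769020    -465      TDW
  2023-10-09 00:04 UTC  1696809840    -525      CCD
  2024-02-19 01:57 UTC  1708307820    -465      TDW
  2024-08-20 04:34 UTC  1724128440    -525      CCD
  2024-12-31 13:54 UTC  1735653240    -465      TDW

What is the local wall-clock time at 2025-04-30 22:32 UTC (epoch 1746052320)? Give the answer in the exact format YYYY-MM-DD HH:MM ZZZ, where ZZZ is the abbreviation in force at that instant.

2025-04-30 14:47 TDW

Query: 2025-04-30 22:32 UTC
Rule 5/5 (TDW, -07:45): 2024-12-31 13:54 UTC ≤ query < +∞
22·60 + 32 - 465 = 887 min
887 = 0·1440 + 887; 887 = 14·60 + 47 → 14:47, same day
→ 2025-04-30 14:47 TDW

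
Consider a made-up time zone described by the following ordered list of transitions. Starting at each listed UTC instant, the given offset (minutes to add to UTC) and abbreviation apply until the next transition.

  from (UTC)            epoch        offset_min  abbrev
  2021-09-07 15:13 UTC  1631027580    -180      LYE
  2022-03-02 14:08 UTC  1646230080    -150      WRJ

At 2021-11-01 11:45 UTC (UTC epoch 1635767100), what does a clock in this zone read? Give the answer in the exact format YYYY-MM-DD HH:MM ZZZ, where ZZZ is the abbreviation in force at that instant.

2021-11-01 08:45 LYE

Query: 2021-11-01 11:45 UTC
Rule 1/2 (LYE, -03:00): 2021-09-07 15:13 UTC ≤ query < 2022-03-02 14:08 UTC
11·60 + 45 - 180 = 525 min
525 = 0·1440 + 525; 525 = 8·60 + 45 → 08:45, same day
→ 2021-11-01 08:45 LYE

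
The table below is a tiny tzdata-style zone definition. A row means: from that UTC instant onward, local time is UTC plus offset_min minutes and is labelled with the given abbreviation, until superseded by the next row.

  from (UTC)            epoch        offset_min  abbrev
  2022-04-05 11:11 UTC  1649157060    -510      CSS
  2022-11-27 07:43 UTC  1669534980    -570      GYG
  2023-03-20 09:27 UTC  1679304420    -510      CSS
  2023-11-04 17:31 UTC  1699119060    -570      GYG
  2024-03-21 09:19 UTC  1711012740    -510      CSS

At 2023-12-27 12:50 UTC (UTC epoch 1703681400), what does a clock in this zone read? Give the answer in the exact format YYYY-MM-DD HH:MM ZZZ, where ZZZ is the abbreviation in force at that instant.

Query: 2023-12-27 12:50 UTC
Rule 4/5 (GYG, -09:30): 2023-11-04 17:31 UTC ≤ query < 2024-03-21 09:19 UTC
12·60 + 50 - 570 = 200 min
200 = 0·1440 + 200; 200 = 3·60 + 20 → 03:20, same day
→ 2023-12-27 03:20 GYG

2023-12-27 03:20 GYG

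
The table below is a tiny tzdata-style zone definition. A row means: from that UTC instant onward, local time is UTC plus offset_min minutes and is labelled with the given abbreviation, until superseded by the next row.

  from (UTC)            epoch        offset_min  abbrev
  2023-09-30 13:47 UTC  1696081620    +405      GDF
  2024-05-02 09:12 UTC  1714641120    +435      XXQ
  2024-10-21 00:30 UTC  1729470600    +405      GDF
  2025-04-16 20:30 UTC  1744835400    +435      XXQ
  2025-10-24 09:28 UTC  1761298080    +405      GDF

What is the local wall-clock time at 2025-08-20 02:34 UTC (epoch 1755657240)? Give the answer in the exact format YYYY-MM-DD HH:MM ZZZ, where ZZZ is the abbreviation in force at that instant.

2025-08-20 09:49 XXQ

Query: 2025-08-20 02:34 UTC
Rule 4/5 (XXQ, +07:15): 2025-04-16 20:30 UTC ≤ query < 2025-10-24 09:28 UTC
2·60 + 34 + 435 = 589 min
589 = 0·1440 + 589; 589 = 9·60 + 49 → 09:49, same day
→ 2025-08-20 09:49 XXQ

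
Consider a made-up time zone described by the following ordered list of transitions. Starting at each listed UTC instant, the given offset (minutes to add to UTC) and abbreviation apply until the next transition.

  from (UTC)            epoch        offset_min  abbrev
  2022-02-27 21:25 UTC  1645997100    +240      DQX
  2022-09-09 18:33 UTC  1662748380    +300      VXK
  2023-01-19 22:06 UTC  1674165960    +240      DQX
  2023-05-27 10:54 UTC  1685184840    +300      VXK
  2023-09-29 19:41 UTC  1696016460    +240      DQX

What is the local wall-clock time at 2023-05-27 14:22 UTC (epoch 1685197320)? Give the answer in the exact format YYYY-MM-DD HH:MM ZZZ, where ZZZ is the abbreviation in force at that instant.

Query: 2023-05-27 14:22 UTC
Rule 4/5 (VXK, +05:00): 2023-05-27 10:54 UTC ≤ query < 2023-09-29 19:41 UTC
14·60 + 22 + 300 = 1162 min
1162 = 0·1440 + 1162; 1162 = 19·60 + 22 → 19:22, same day
→ 2023-05-27 19:22 VXK

2023-05-27 19:22 VXK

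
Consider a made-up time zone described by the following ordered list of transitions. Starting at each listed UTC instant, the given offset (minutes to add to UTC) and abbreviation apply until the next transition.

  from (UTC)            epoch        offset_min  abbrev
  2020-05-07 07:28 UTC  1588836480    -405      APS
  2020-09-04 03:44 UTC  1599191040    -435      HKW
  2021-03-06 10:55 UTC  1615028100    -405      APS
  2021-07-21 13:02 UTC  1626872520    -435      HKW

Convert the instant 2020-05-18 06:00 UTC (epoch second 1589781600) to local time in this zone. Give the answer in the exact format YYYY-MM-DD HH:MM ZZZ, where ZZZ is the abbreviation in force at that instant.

2020-05-17 23:15 APS

Query: 2020-05-18 06:00 UTC
Rule 1/4 (APS, -06:45): 2020-05-07 07:28 UTC ≤ query < 2020-09-04 03:44 UTC
6·60 + 0 - 405 = -45 min
-45 = -1·1440 + 1395; 1395 = 23·60 + 15 → 23:15, 2020-05-18 - 1 day = 2020-05-17
→ 2020-05-17 23:15 APS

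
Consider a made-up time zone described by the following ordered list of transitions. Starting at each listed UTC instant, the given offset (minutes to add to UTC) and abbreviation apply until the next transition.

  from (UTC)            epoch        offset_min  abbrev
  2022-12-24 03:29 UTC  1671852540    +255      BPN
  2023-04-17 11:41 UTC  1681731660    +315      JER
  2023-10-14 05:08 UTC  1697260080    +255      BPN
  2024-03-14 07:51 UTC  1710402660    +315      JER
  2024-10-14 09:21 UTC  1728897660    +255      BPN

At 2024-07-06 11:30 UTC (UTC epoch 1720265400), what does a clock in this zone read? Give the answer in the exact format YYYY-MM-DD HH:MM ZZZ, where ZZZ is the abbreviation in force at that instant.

2024-07-06 16:45 JER

Query: 2024-07-06 11:30 UTC
Rule 4/5 (JER, +05:15): 2024-03-14 07:51 UTC ≤ query < 2024-10-14 09:21 UTC
11·60 + 30 + 315 = 1005 min
1005 = 0·1440 + 1005; 1005 = 16·60 + 45 → 16:45, same day
→ 2024-07-06 16:45 JER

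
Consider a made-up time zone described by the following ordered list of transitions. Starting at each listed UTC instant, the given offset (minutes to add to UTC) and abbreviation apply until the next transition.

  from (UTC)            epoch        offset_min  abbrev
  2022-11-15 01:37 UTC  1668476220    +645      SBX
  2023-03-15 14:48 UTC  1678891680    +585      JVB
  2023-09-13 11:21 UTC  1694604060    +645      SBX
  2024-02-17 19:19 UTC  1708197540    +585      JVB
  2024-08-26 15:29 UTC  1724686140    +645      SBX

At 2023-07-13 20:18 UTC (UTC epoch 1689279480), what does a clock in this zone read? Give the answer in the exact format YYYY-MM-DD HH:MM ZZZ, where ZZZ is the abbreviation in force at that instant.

2023-07-14 06:03 JVB

Query: 2023-07-13 20:18 UTC
Rule 2/5 (JVB, +09:45): 2023-03-15 14:48 UTC ≤ query < 2023-09-13 11:21 UTC
20·60 + 18 + 585 = 1803 min
1803 = 1·1440 + 363; 363 = 6·60 + 3 → 06:03, 2023-07-13 + 1 day = 2023-07-14
→ 2023-07-14 06:03 JVB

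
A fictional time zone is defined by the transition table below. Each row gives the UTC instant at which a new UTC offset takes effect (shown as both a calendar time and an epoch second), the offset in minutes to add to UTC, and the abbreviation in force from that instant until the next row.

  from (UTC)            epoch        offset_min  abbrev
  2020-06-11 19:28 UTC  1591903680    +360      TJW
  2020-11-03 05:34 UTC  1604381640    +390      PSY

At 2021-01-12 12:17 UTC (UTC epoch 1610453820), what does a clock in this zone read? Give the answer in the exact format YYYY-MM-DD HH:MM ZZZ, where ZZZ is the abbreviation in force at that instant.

2021-01-12 18:47 PSY

Query: 2021-01-12 12:17 UTC
Rule 2/2 (PSY, +06:30): 2020-11-03 05:34 UTC ≤ query < +∞
12·60 + 17 + 390 = 1127 min
1127 = 0·1440 + 1127; 1127 = 18·60 + 47 → 18:47, same day
→ 2021-01-12 18:47 PSY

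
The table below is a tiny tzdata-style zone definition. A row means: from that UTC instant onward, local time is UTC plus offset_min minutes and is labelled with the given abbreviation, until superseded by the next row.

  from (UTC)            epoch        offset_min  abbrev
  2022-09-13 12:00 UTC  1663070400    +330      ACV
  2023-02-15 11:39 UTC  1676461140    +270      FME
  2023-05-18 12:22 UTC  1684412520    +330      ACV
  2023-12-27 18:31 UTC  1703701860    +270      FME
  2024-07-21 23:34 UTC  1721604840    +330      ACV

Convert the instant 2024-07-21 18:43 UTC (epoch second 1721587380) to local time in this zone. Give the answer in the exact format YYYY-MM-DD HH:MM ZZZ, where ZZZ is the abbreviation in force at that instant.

2024-07-21 23:13 FME

Query: 2024-07-21 18:43 UTC
Rule 4/5 (FME, +04:30): 2023-12-27 18:31 UTC ≤ query < 2024-07-21 23:34 UTC
18·60 + 43 + 270 = 1393 min
1393 = 0·1440 + 1393; 1393 = 23·60 + 13 → 23:13, same day
→ 2024-07-21 23:13 FME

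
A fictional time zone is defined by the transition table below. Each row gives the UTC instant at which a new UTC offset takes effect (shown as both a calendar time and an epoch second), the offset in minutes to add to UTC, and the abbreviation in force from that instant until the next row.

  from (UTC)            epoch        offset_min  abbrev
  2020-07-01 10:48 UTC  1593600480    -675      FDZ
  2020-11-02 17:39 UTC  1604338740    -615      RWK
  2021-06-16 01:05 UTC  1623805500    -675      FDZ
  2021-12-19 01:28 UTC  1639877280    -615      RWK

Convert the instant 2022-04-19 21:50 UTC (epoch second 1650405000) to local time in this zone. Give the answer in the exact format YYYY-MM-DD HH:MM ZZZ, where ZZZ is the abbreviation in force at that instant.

2022-04-19 11:35 RWK

Query: 2022-04-19 21:50 UTC
Rule 4/4 (RWK, -10:15): 2021-12-19 01:28 UTC ≤ query < +∞
21·60 + 50 - 615 = 695 min
695 = 0·1440 + 695; 695 = 11·60 + 35 → 11:35, same day
→ 2022-04-19 11:35 RWK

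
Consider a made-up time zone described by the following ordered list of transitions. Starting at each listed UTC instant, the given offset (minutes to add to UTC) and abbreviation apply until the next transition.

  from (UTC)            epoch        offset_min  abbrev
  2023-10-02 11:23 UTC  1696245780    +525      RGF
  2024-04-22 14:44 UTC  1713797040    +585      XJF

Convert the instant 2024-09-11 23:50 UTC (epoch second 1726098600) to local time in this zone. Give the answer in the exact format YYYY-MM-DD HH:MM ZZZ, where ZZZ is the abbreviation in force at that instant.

2024-09-12 09:35 XJF

Query: 2024-09-11 23:50 UTC
Rule 2/2 (XJF, +09:45): 2024-04-22 14:44 UTC ≤ query < +∞
23·60 + 50 + 585 = 2015 min
2015 = 1·1440 + 575; 575 = 9·60 + 35 → 09:35, 2024-09-11 + 1 day = 2024-09-12
→ 2024-09-12 09:35 XJF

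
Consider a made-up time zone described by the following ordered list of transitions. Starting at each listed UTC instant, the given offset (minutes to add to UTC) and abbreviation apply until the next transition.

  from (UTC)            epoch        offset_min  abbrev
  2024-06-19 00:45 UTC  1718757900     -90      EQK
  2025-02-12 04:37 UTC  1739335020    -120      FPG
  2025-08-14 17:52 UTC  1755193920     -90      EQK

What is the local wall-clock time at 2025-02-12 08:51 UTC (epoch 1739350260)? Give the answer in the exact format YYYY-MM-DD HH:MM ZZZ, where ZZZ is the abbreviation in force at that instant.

2025-02-12 06:51 FPG

Query: 2025-02-12 08:51 UTC
Rule 2/3 (FPG, -02:00): 2025-02-12 04:37 UTC ≤ query < 2025-08-14 17:52 UTC
8·60 + 51 - 120 = 411 min
411 = 0·1440 + 411; 411 = 6·60 + 51 → 06:51, same day
→ 2025-02-12 06:51 FPG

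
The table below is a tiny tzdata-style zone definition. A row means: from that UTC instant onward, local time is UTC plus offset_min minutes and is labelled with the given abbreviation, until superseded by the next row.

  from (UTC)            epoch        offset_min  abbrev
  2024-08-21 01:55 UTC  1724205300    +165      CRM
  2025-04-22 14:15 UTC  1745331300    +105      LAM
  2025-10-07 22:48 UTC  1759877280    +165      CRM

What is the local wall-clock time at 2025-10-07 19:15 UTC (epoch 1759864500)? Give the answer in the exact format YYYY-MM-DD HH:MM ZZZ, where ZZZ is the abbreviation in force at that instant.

2025-10-07 21:00 LAM

Query: 2025-10-07 19:15 UTC
Rule 2/3 (LAM, +01:45): 2025-04-22 14:15 UTC ≤ query < 2025-10-07 22:48 UTC
19·60 + 15 + 105 = 1260 min
1260 = 0·1440 + 1260; 1260 = 21·60 + 0 → 21:00, same day
→ 2025-10-07 21:00 LAM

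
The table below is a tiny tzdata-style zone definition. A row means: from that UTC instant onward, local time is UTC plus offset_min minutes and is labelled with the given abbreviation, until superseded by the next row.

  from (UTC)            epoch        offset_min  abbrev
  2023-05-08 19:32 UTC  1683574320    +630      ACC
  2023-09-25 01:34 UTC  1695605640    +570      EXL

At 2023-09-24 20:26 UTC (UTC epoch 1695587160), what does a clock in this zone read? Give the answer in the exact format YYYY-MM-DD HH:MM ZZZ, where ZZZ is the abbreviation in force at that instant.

Query: 2023-09-24 20:26 UTC
Rule 1/2 (ACC, +10:30): 2023-05-08 19:32 UTC ≤ query < 2023-09-25 01:34 UTC
20·60 + 26 + 630 = 1856 min
1856 = 1·1440 + 416; 416 = 6·60 + 56 → 06:56, 2023-09-24 + 1 day = 2023-09-25
→ 2023-09-25 06:56 ACC

2023-09-25 06:56 ACC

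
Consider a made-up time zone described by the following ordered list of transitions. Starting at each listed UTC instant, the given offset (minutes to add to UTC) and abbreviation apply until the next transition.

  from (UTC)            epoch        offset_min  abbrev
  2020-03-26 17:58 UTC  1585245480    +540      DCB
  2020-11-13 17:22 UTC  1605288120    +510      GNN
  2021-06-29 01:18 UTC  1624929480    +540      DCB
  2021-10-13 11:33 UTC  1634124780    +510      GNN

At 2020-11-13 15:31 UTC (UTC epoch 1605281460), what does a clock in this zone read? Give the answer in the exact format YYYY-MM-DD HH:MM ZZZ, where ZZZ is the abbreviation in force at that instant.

2020-11-14 00:31 DCB

Query: 2020-11-13 15:31 UTC
Rule 1/4 (DCB, +09:00): 2020-03-26 17:58 UTC ≤ query < 2020-11-13 17:22 UTC
15·60 + 31 + 540 = 1471 min
1471 = 1·1440 + 31; 31 = 0·60 + 31 → 00:31, 2020-11-13 + 1 day = 2020-11-14
→ 2020-11-14 00:31 DCB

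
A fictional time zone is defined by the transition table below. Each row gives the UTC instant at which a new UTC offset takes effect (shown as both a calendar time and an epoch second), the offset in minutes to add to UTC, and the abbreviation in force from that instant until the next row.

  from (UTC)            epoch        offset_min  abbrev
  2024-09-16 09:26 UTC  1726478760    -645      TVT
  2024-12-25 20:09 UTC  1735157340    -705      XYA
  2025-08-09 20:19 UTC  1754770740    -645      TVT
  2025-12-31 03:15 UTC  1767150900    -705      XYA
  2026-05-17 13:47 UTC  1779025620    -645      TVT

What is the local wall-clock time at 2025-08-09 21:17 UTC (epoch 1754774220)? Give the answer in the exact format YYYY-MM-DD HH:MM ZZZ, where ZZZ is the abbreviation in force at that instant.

Query: 2025-08-09 21:17 UTC
Rule 3/5 (TVT, -10:45): 2025-08-09 20:19 UTC ≤ query < 2025-12-31 03:15 UTC
21·60 + 17 - 645 = 632 min
632 = 0·1440 + 632; 632 = 10·60 + 32 → 10:32, same day
→ 2025-08-09 10:32 TVT

2025-08-09 10:32 TVT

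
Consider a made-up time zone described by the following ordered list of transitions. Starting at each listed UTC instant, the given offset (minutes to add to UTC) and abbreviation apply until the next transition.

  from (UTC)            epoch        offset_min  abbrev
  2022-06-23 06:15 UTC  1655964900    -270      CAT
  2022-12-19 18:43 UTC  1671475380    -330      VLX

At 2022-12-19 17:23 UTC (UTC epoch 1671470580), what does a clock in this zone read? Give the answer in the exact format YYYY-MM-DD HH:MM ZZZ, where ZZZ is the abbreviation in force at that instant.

2022-12-19 12:53 CAT

Query: 2022-12-19 17:23 UTC
Rule 1/2 (CAT, -04:30): 2022-06-23 06:15 UTC ≤ query < 2022-12-19 18:43 UTC
17·60 + 23 - 270 = 773 min
773 = 0·1440 + 773; 773 = 12·60 + 53 → 12:53, same day
→ 2022-12-19 12:53 CAT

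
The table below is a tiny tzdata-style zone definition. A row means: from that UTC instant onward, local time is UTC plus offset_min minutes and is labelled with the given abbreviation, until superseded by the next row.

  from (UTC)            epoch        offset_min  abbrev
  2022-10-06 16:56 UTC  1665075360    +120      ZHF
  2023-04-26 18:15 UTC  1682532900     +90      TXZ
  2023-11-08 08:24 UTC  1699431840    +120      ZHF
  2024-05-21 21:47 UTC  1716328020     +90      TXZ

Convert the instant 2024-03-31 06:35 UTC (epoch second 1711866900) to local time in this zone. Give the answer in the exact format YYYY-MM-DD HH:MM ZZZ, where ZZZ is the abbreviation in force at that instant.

2024-03-31 08:35 ZHF

Query: 2024-03-31 06:35 UTC
Rule 3/4 (ZHF, +02:00): 2023-11-08 08:24 UTC ≤ query < 2024-05-21 21:47 UTC
6·60 + 35 + 120 = 515 min
515 = 0·1440 + 515; 515 = 8·60 + 35 → 08:35, same day
→ 2024-03-31 08:35 ZHF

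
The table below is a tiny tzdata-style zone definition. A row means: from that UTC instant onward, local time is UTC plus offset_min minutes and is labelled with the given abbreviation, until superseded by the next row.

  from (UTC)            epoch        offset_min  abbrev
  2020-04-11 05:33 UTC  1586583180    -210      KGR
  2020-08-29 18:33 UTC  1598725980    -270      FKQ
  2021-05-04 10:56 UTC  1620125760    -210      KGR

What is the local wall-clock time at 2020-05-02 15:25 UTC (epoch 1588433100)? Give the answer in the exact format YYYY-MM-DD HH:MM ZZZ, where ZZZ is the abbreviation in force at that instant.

2020-05-02 11:55 KGR

Query: 2020-05-02 15:25 UTC
Rule 1/3 (KGR, -03:30): 2020-04-11 05:33 UTC ≤ query < 2020-08-29 18:33 UTC
15·60 + 25 - 210 = 715 min
715 = 0·1440 + 715; 715 = 11·60 + 55 → 11:55, same day
→ 2020-05-02 11:55 KGR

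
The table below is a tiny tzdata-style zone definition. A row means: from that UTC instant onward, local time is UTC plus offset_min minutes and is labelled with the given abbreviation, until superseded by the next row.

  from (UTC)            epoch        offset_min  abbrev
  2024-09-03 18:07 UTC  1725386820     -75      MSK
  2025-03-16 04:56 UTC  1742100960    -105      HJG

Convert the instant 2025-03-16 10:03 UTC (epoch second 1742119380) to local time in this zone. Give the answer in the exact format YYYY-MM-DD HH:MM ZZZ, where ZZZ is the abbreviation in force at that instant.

2025-03-16 08:18 HJG

Query: 2025-03-16 10:03 UTC
Rule 2/2 (HJG, -01:45): 2025-03-16 04:56 UTC ≤ query < +∞
10·60 + 3 - 105 = 498 min
498 = 0·1440 + 498; 498 = 8·60 + 18 → 08:18, same day
→ 2025-03-16 08:18 HJG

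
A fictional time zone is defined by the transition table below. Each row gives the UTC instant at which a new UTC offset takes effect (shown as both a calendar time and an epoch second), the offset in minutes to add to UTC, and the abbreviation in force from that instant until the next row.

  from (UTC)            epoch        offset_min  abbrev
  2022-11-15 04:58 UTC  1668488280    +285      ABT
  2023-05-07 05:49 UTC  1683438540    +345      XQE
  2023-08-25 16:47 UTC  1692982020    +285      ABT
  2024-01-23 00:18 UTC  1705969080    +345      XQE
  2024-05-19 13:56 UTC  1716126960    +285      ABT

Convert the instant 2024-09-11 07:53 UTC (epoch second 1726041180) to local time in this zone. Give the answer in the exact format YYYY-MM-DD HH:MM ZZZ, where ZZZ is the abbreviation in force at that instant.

Query: 2024-09-11 07:53 UTC
Rule 5/5 (ABT, +04:45): 2024-05-19 13:56 UTC ≤ query < +∞
7·60 + 53 + 285 = 758 min
758 = 0·1440 + 758; 758 = 12·60 + 38 → 12:38, same day
→ 2024-09-11 12:38 ABT

2024-09-11 12:38 ABT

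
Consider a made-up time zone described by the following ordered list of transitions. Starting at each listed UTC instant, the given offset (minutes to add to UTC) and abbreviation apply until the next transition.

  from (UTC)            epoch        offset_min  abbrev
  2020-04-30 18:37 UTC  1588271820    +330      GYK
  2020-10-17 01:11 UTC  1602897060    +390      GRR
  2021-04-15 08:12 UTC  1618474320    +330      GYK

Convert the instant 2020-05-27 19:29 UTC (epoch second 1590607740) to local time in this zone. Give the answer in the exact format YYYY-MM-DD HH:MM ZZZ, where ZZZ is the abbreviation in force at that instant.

2020-05-28 00:59 GYK

Query: 2020-05-27 19:29 UTC
Rule 1/3 (GYK, +05:30): 2020-04-30 18:37 UTC ≤ query < 2020-10-17 01:11 UTC
19·60 + 29 + 330 = 1499 min
1499 = 1·1440 + 59; 59 = 0·60 + 59 → 00:59, 2020-05-27 + 1 day = 2020-05-28
→ 2020-05-28 00:59 GYK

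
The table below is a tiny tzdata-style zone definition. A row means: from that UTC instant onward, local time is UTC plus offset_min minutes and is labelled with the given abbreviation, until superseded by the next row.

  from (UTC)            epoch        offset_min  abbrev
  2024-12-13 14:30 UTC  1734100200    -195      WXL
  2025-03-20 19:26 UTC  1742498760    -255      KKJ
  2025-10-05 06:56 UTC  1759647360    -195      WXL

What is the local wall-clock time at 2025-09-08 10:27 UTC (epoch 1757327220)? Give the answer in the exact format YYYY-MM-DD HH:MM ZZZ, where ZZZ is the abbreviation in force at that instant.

2025-09-08 06:12 KKJ

Query: 2025-09-08 10:27 UTC
Rule 2/3 (KKJ, -04:15): 2025-03-20 19:26 UTC ≤ query < 2025-10-05 06:56 UTC
10·60 + 27 - 255 = 372 min
372 = 0·1440 + 372; 372 = 6·60 + 12 → 06:12, same day
→ 2025-09-08 06:12 KKJ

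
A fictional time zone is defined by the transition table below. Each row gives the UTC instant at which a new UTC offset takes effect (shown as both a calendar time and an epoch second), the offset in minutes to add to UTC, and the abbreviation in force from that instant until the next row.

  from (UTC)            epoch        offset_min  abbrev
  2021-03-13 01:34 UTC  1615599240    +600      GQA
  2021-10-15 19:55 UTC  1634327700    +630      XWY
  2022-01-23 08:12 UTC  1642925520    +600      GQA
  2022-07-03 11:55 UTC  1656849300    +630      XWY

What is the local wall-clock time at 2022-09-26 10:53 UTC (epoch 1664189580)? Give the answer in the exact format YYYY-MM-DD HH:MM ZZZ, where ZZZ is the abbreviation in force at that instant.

2022-09-26 21:23 XWY

Query: 2022-09-26 10:53 UTC
Rule 4/4 (XWY, +10:30): 2022-07-03 11:55 UTC ≤ query < +∞
10·60 + 53 + 630 = 1283 min
1283 = 0·1440 + 1283; 1283 = 21·60 + 23 → 21:23, same day
→ 2022-09-26 21:23 XWY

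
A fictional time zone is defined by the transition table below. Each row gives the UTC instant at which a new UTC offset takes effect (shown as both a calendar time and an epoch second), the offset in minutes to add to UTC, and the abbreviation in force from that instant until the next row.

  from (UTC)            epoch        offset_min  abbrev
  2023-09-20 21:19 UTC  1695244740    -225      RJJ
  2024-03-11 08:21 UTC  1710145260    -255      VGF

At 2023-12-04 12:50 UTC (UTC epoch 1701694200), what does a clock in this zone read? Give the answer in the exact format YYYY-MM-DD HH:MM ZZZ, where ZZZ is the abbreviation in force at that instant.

2023-12-04 09:05 RJJ

Query: 2023-12-04 12:50 UTC
Rule 1/2 (RJJ, -03:45): 2023-09-20 21:19 UTC ≤ query < 2024-03-11 08:21 UTC
12·60 + 50 - 225 = 545 min
545 = 0·1440 + 545; 545 = 9·60 + 5 → 09:05, same day
→ 2023-12-04 09:05 RJJ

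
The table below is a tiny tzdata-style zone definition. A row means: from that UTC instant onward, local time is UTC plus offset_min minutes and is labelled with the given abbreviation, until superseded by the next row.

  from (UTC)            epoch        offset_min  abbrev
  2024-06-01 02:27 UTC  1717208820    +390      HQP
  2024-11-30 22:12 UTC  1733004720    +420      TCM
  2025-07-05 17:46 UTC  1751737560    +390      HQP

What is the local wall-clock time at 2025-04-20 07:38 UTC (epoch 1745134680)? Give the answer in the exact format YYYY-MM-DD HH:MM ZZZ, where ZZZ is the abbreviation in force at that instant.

Query: 2025-04-20 07:38 UTC
Rule 2/3 (TCM, +07:00): 2024-11-30 22:12 UTC ≤ query < 2025-07-05 17:46 UTC
7·60 + 38 + 420 = 878 min
878 = 0·1440 + 878; 878 = 14·60 + 38 → 14:38, same day
→ 2025-04-20 14:38 TCM

2025-04-20 14:38 TCM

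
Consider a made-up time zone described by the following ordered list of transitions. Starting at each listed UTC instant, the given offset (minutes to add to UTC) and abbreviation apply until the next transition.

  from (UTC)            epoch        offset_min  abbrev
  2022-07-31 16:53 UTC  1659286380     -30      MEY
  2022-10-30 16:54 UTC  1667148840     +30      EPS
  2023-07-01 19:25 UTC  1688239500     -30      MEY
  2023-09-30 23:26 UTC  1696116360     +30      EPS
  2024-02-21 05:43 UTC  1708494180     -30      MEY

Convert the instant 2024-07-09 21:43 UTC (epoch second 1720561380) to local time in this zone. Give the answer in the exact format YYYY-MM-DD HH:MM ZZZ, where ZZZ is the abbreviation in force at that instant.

Query: 2024-07-09 21:43 UTC
Rule 5/5 (MEY, -00:30): 2024-02-21 05:43 UTC ≤ query < +∞
21·60 + 43 - 30 = 1273 min
1273 = 0·1440 + 1273; 1273 = 21·60 + 13 → 21:13, same day
→ 2024-07-09 21:13 MEY

2024-07-09 21:13 MEY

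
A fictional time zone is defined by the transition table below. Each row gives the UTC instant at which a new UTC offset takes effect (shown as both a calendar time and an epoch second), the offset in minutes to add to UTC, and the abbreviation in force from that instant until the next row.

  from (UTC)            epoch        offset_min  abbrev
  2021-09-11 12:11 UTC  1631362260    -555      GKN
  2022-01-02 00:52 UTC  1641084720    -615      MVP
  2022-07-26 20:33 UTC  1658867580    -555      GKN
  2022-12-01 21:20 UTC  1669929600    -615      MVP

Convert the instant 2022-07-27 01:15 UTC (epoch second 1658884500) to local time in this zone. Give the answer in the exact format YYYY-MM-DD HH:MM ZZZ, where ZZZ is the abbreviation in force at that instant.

Query: 2022-07-27 01:15 UTC
Rule 3/4 (GKN, -09:15): 2022-07-26 20:33 UTC ≤ query < 2022-12-01 21:20 UTC
1·60 + 15 - 555 = -480 min
-480 = -1·1440 + 960; 960 = 16·60 + 0 → 16:00, 2022-07-27 - 1 day = 2022-07-26
→ 2022-07-26 16:00 GKN

2022-07-26 16:00 GKN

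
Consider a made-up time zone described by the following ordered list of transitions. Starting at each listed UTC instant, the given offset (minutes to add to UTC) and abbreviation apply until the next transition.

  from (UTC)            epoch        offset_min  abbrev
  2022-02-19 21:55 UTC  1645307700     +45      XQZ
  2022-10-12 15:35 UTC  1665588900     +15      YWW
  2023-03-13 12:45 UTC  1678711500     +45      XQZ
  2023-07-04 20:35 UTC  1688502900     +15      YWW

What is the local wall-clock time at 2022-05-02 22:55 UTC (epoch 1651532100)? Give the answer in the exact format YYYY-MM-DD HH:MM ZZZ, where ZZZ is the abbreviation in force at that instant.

Query: 2022-05-02 22:55 UTC
Rule 1/4 (XQZ, +00:45): 2022-02-19 21:55 UTC ≤ query < 2022-10-12 15:35 UTC
22·60 + 55 + 45 = 1420 min
1420 = 0·1440 + 1420; 1420 = 23·60 + 40 → 23:40, same day
→ 2022-05-02 23:40 XQZ

2022-05-02 23:40 XQZ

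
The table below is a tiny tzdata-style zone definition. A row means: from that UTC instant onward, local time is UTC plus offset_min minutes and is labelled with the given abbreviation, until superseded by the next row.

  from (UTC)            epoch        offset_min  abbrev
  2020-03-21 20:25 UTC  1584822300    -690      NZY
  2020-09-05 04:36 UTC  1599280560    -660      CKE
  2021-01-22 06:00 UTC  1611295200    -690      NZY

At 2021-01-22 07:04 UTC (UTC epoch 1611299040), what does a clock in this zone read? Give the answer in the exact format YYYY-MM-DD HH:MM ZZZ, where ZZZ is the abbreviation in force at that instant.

Query: 2021-01-22 07:04 UTC
Rule 3/3 (NZY, -11:30): 2021-01-22 06:00 UTC ≤ query < +∞
7·60 + 4 - 690 = -266 min
-266 = -1·1440 + 1174; 1174 = 19·60 + 34 → 19:34, 2021-01-22 - 1 day = 2021-01-21
→ 2021-01-21 19:34 NZY

2021-01-21 19:34 NZY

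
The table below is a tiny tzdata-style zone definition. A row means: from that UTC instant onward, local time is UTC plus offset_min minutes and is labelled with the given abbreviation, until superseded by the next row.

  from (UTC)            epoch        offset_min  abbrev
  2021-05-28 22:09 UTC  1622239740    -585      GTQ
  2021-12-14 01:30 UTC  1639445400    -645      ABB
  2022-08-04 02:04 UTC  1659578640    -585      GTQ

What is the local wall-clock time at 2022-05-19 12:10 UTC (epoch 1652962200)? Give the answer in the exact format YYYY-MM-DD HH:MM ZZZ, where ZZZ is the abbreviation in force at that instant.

2022-05-19 01:25 ABB

Query: 2022-05-19 12:10 UTC
Rule 2/3 (ABB, -10:45): 2021-12-14 01:30 UTC ≤ query < 2022-08-04 02:04 UTC
12·60 + 10 - 645 = 85 min
85 = 0·1440 + 85; 85 = 1·60 + 25 → 01:25, same day
→ 2022-05-19 01:25 ABB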